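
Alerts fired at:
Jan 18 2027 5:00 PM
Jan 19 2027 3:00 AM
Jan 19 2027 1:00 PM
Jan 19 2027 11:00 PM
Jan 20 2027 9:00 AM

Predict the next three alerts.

Spacing: 10, 10, 10, 10 h — constant 10 h.
Jan 20 2027 9:00 AM + 10 h = Jan 20 2027 7:00 PM.
Jan 20 2027 7:00 PM + 10 h = Jan 21 2027 5:00 AM.
Jan 21 2027 5:00 AM + 10 h = Jan 21 2027 3:00 PM.

Jan 20 2027 7:00 PM, Jan 21 2027 5:00 AM, Jan 21 2027 3:00 PM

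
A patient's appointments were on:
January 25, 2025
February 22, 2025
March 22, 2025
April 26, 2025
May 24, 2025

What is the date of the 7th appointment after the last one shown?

December 27, 2025

These are Saturdays at 28- or 35-day spacing (28, 28, 35, 28).
The pattern: 4th Saturday of the month.
June 2025 — 4th Saturday is June 28, 2025.
4th Saturday of July 2025: July 26, 2025.
4th Saturday of August 2025: August 23, 2025.
4th Saturday of September 2025: September 27, 2025.
4th Saturday of October 2025: October 25, 2025.
November 2025 — 4th Saturday is November 22, 2025.
December 2025 — 4th Saturday is December 27, 2025.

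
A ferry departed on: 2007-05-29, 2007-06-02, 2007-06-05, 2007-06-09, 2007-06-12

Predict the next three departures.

2007-06-16, 2007-06-19, 2007-06-23

Gaps: 4, 3, 4, 3 days — not constant, but cyclic with period 2.
The events fall on every Tuesday and Saturday.
The following Saturday is 2007-06-16.
Next Tuesday: 2007-06-19.
Next Saturday: 2007-06-23.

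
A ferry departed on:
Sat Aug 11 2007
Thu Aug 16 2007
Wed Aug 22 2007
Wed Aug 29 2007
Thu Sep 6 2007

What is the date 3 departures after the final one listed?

Sat Oct 6 2007

Gaps: 5, 6, 7, 8 days — each gap is 1 larger than the previous one.
Next gap: 9 days. Thu Sep 6 2007 + 9 days = Sat Sep 15 2007.
Next gap: 10 days. Sat Sep 15 2007 + 10 days = Tue Sep 25 2007.
Next gap: 11 days. Tue Sep 25 2007 + 11 days = Sat Oct 6 2007.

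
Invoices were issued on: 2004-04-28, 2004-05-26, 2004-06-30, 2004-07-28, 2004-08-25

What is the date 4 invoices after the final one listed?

These are Wednesdays with 28, 35, 28, 28-day gaps.
Each is the final Wednesday of its month — 2004-06-30 is past the 28th, so '4th Wednesday' doesn't fit.
September 2004 ends with Wednesday 2004-09-29.
Last Wednesday of October 2004: 2004-10-27.
November 2004 ends with Wednesday 2004-11-24.
December 2004 ends with Wednesday 2004-12-29.

2004-12-29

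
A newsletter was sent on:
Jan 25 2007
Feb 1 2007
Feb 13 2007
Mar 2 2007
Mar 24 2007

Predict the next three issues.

Apr 20 2007, May 22 2007, Jun 28 2007

The spacing grows by 5 each time: 7, 12, 17, 22 days.
Next gap: 27 days. Mar 24 2007 + 27 days = Apr 20 2007.
Next gap: 32 days. Apr 20 2007 + 32 days = May 22 2007.
Next gap: 37 days. May 22 2007 + 37 days = Jun 28 2007.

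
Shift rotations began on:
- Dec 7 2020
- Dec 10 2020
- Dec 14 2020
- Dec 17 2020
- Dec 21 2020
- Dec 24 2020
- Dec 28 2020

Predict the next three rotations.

Dec 31 2020, Jan 4 2021, Jan 7 2021

Gaps: 3, 4, 3, 4, 3, 4 days — not constant, but cyclic with period 2.
The events fall on every Monday and Thursday.
Next Thursday: Dec 31 2020.
Next Monday: Jan 4 2021.
The following Thursday is Jan 7 2021.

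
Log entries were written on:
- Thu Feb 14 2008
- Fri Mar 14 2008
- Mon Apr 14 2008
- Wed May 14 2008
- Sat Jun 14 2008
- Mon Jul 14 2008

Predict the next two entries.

The day-of-month is always 14 (29, 31, 30, 31, 30 days between events).
So this recurs on the 14th of each month.
August 2008: Thu Aug 14 2008.
Next: September 2008 → Sun Sep 14 2008.

Thu Aug 14 2008, Sun Sep 14 2008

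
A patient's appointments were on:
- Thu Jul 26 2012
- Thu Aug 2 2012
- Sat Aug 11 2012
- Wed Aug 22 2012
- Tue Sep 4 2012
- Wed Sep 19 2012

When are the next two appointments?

The spacing grows by 2 each time: 7, 9, 11, 13, 15 days.
Next gap: 17 days. Wed Sep 19 2012 + 17 days = Sat Oct 6 2012.
Next gap: 19 days. Sat Oct 6 2012 + 19 days = Thu Oct 25 2012.

Sat Oct 6 2012, Thu Oct 25 2012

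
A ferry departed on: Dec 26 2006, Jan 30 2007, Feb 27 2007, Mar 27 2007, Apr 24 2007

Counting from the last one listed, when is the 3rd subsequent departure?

Jul 31 2007

All Tuesdays; the gaps (35, 28, 28, 28) vary with month length.
This is the last Tuesday of each month.
May 2007 ends with Tuesday May 29 2007.
June 2007 ends with Tuesday Jun 26 2007.
Last Tuesday of July 2007: Jul 31 2007.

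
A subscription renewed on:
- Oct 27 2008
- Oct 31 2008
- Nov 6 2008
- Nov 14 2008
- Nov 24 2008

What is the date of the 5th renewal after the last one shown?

Feb 12 2009

Intervals are 4, 6, 8, 10 days — an arithmetic progression with common difference 2.
Next gap: 12 days. Nov 24 2008 + 12 days = Dec 6 2008.
Next gap: 14 days. Dec 6 2008 + 14 days = Dec 20 2008.
Next gap: 16 days. Dec 20 2008 + 16 days = Jan 5 2009.
Next gap: 18 days. Jan 5 2009 + 18 days = Jan 23 2009.
Next gap: 20 days. Jan 23 2009 + 20 days = Feb 12 2009.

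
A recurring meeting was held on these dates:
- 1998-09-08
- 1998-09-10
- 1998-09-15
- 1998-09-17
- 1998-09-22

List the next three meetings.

The gap pattern 2, 5, 2, 5 repeats every 2 events.
These are the Tuesdays and Thursdays of each week.
The following Thursday is 1998-09-24.
Next Tuesday: 1998-09-29.
The following Thursday is 1998-10-01.

1998-09-24, 1998-09-29, 1998-10-01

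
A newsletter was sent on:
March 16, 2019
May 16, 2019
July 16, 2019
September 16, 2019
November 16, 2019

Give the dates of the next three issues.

January 16, 2020; March 16, 2020; May 16, 2020

Each date is the 16th; the gaps (61, 61, 62, 61) track the month lengths.
The rule is the 16th of every 2 months.
Next: January 2020 → January 16, 2020.
Next: March 2020 → March 16, 2020.
Next: May 2020 → May 16, 2020.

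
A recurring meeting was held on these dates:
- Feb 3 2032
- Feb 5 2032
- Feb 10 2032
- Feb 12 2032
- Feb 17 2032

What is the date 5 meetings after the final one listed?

Mar 4 2032

Every event lands on a Tuesday or Thursday (gaps cycle 2, 5, 2, 5).
So the schedule is: every Tuesday and Thursday.
Next Thursday: Feb 19 2032.
Next Tuesday: Feb 24 2032.
The following Thursday is Feb 26 2032.
The following Tuesday is Mar 2 2032.
The following Thursday is Mar 4 2032.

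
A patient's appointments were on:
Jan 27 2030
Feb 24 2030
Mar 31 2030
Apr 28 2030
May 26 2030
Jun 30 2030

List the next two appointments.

Jul 28 2030, Aug 25 2030

Every date is a Sunday; gaps 28, 35, 28, 28, 35 days.
Each is the last Sunday of its month (at least one falls on the 29th or later, ruling out '4th Sunday').
Last Sunday of July 2030: Jul 28 2030.
August 2030 ends with Sunday Aug 25 2030.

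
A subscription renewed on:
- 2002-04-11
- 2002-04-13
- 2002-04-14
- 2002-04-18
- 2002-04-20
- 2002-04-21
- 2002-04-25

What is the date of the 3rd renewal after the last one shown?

Gaps: 2, 1, 4, 2, 1, 4 days — not constant, but cyclic with period 3.
The events fall on every Thursday, Saturday and Sunday.
The following Saturday is 2002-04-27.
Next Sunday: 2002-04-28.
The following Thursday is 2002-05-02.

2002-05-02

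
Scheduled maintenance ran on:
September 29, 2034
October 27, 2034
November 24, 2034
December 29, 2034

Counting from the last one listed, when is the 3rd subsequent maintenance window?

March 30, 2035

These are Fridays with 28, 28, 35-day gaps.
Each is the final Friday of its month — September 29, 2034 is past the 28th, so '4th Friday' doesn't fit.
Last Friday of January 2035: January 26, 2035.
February 2035 ends with Friday February 23, 2035.
Last Friday of March 2035: March 30, 2035.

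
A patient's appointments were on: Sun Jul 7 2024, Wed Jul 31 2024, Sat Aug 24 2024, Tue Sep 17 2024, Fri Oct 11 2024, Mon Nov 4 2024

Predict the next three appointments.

Every event comes 24 days after the last (24, 24, 24, 24, 24).
Mon Nov 4 2024 + 24 days = Thu Nov 28 2024.
Thu Nov 28 2024 + 24 days = Sun Dec 22 2024.
Sun Dec 22 2024 + 24 days = Wed Jan 15 2025.

Thu Nov 28 2024, Sun Dec 22 2024, Wed Jan 15 2025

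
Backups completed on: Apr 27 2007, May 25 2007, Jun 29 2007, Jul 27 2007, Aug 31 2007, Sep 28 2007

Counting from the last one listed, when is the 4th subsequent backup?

Every date is a Friday; gaps 28, 35, 28, 35, 28 days.
Each is the last Friday of its month (at least one falls on the 29th or later, ruling out '4th Friday').
Last Friday of October 2007: Oct 26 2007.
Last Friday of November 2007: Nov 30 2007.
Last Friday of December 2007: Dec 28 2007.
January 2008 ends with Friday Jan 25 2008.

Jan 25 2008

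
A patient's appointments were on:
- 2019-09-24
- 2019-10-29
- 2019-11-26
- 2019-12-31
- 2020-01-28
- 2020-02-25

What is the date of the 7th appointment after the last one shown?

Every date is a Tuesday; gaps 35, 28, 35, 28, 28 days.
Each is the last Tuesday of its month (at least one falls on the 29th or later, ruling out '4th Tuesday').
March 2020 ends with Tuesday 2020-03-31.
Last Tuesday of April 2020: 2020-04-28.
Last Tuesday of May 2020: 2020-05-26.
June 2020 ends with Tuesday 2020-06-30.
July 2020 ends with Tuesday 2020-07-28.
August 2020 ends with Tuesday 2020-08-25.
Last Tuesday of September 2020: 2020-09-29.

2020-09-29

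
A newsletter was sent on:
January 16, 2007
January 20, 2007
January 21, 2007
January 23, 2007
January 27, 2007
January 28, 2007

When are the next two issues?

January 30, 2007; February 3, 2007

Gaps: 4, 1, 2, 4, 1 days — not constant, but cyclic with period 3.
The events fall on every Tuesday, Saturday and Sunday.
Next Tuesday: January 30, 2007.
The following Saturday is February 3, 2007.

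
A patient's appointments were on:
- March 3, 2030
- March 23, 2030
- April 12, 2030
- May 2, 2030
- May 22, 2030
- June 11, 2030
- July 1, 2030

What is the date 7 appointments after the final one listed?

The spacing is 20, 20, 20, 20, 20, 20 days — always 20 days.
July 1, 2030 + 20 days = July 21, 2030.
July 21, 2030 + 20 days = August 10, 2030.
August 10, 2030 + 20 days = August 30, 2030.
August 30, 2030 + 20 days = September 19, 2030.
September 19, 2030 + 20 days = October 9, 2030.
October 9, 2030 + 20 days = October 29, 2030.
October 29, 2030 + 20 days = November 18, 2030.

November 18, 2030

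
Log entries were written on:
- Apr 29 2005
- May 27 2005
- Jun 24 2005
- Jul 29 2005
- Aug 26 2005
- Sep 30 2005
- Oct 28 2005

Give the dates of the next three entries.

Nov 25 2005, Dec 30 2005, Jan 27 2006

Every date is a Friday; gaps 28, 28, 35, 28, 35, 28 days.
Each is the last Friday of its month (at least one falls on the 29th or later, ruling out '4th Friday').
November 2005 ends with Friday Nov 25 2005.
December 2005 ends with Friday Dec 30 2005.
January 2006 ends with Friday Jan 27 2006.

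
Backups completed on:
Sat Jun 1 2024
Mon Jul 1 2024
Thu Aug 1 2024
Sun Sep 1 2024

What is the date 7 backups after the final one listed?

Each date is the 1st; the gaps (30, 31, 31) track the month lengths.
The rule is the 1st of each month.
October 2024: Tue Oct 1 2024.
November 2024: Fri Nov 1 2024.
Next: December 2024 → Sun Dec 1 2024.
January 2025: Wed Jan 1 2025.
February 2025: Sat Feb 1 2025.
Next: March 2025 → Sat Mar 1 2025.
April 2025: Tue Apr 1 2025.

Tue Apr 1 2025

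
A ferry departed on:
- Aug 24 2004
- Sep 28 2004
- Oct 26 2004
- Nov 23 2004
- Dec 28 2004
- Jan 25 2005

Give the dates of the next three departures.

All dates are Tuesdays, 35, 28, 28, 35, 28 days apart.
Specifically, the 4th Tuesday of each month.
February 2005 — 4th Tuesday is Feb 22 2005.
March 2005 — 4th Tuesday is Mar 22 2005.
April 2005 — 4th Tuesday is Apr 26 2005.

Feb 22 2005, Mar 22 2005, Apr 26 2005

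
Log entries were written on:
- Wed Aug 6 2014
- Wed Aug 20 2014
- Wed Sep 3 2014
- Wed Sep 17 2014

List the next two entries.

Wed Oct 1 2014, Wed Oct 15 2014

Every event comes 14 days after the last (14, 14, 14).
Wed Sep 17 2014 + 14 days = Wed Oct 1 2014.
Wed Oct 1 2014 + 14 days = Wed Oct 15 2014.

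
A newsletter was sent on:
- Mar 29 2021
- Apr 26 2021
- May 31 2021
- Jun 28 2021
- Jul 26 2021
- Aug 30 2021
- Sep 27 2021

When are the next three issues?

Every date is a Monday; gaps 28, 35, 28, 28, 35, 28 days.
Each is the last Monday of its month (at least one falls on the 29th or later, ruling out '4th Monday').
October 2021 ends with Monday Oct 25 2021.
Last Monday of November 2021: Nov 29 2021.
December 2021 ends with Monday Dec 27 2021.

Oct 25 2021, Nov 29 2021, Dec 27 2021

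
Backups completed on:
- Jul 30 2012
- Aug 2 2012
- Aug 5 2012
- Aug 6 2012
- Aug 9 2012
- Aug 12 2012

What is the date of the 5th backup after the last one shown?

Aug 23 2012

Gaps: 3, 3, 1, 3, 3 days — not constant, but cyclic with period 3.
The events fall on every Monday, Thursday and Sunday.
The following Monday is Aug 13 2012.
Next Thursday: Aug 16 2012.
Next Sunday: Aug 19 2012.
The following Monday is Aug 20 2012.
Next Thursday: Aug 23 2012.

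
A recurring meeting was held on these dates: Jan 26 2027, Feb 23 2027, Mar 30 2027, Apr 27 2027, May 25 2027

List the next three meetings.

All Tuesdays; the gaps (28, 35, 28, 28) vary with month length.
This is the last Tuesday of each month.
June 2027 ends with Tuesday Jun 29 2027.
July 2027 ends with Tuesday Jul 27 2027.
August 2027 ends with Tuesday Aug 31 2027.

Jun 29 2027, Jul 27 2027, Aug 31 2027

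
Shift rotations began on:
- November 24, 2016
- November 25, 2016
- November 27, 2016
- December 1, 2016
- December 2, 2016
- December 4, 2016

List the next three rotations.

December 8, 2016; December 9, 2016; December 11, 2016

The gap pattern 1, 2, 4, 1, 2 repeats every 3 events.
These are the Thursdays, Fridays and Sundays of each week.
The following Thursday is December 8, 2016.
The following Friday is December 9, 2016.
Next Sunday: December 11, 2016.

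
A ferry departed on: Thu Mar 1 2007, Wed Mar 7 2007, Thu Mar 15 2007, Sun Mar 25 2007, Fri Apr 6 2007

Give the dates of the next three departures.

Gaps: 6, 8, 10, 12 days — each gap is 2 larger than the previous one.
Next gap: 14 days. Fri Apr 6 2007 + 14 days = Fri Apr 20 2007.
Next gap: 16 days. Fri Apr 20 2007 + 16 days = Sun May 6 2007.
Next gap: 18 days. Sun May 6 2007 + 18 days = Thu May 24 2007.

Fri Apr 20 2007, Sun May 6 2007, Thu May 24 2007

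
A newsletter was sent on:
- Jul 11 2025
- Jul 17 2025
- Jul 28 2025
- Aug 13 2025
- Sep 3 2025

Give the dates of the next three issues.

Sep 29 2025, Oct 30 2025, Dec 5 2025

Gaps: 6, 11, 16, 21 days — each gap is 5 larger than the previous one.
Next gap: 26 days. Sep 3 2025 + 26 days = Sep 29 2025.
Next gap: 31 days. Sep 29 2025 + 31 days = Oct 30 2025.
Next gap: 36 days. Oct 30 2025 + 36 days = Dec 5 2025.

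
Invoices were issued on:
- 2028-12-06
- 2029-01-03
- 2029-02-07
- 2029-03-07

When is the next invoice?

All dates are Wednesdays, 28, 35, 28 days apart.
Specifically, the 1st Wednesday of each month.
1st Wednesday of April 2029: 2029-04-04.

2029-04-04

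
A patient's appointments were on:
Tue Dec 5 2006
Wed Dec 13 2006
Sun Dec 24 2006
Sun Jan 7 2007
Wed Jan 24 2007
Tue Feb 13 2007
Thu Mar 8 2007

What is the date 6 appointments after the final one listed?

The spacing grows by 3 each time: 8, 11, 14, 17, 20, 23 days.
Next gap: 26 days. Thu Mar 8 2007 + 26 days = Tue Apr 3 2007.
Next gap: 29 days. Tue Apr 3 2007 + 29 days = Wed May 2 2007.
Next gap: 32 days. Wed May 2 2007 + 32 days = Sun Jun 3 2007.
Next gap: 35 days. Sun Jun 3 2007 + 35 days = Sun Jul 8 2007.
Next gap: 38 days. Sun Jul 8 2007 + 38 days = Wed Aug 15 2007.
Next gap: 41 days. Wed Aug 15 2007 + 41 days = Tue Sep 25 2007.

Tue Sep 25 2007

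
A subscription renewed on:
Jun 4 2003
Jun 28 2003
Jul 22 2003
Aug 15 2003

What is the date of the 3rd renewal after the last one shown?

Oct 26 2003

Gaps between consecutive events: 24, 24, 24 days — a constant 24-day interval.
Aug 15 2003 + 24 days = Sep 8 2003.
Sep 8 2003 + 24 days = Oct 2 2003.
Oct 2 2003 + 24 days = Oct 26 2003.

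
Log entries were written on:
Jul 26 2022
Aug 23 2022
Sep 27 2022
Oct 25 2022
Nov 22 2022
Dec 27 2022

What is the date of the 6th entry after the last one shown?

Jun 27 2023

All dates are Tuesdays, 28, 35, 28, 28, 35 days apart.
Specifically, the 4th Tuesday of each month.
4th Tuesday of January 2023: Jan 24 2023.
February 2023 — 4th Tuesday is Feb 28 2023.
March 2023 — 4th Tuesday is Mar 28 2023.
April 2023 — 4th Tuesday is Apr 25 2023.
4th Tuesday of May 2023: May 23 2023.
June 2023 — 4th Tuesday is Jun 27 2023.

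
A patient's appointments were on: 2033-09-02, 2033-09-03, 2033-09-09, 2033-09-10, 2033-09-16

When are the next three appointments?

2033-09-17, 2033-09-23, 2033-09-24

Gaps: 1, 6, 1, 6 days — not constant, but cyclic with period 2.
The events fall on every Friday and Saturday.
The following Saturday is 2033-09-17.
The following Friday is 2033-09-23.
The following Saturday is 2033-09-24.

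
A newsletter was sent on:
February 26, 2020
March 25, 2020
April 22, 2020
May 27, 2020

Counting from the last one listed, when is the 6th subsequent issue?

November 25, 2020

All dates are Wednesdays, 28, 28, 35 days apart.
Specifically, the 4th Wednesday of each month.
4th Wednesday of June 2020: June 24, 2020.
July 2020 — 4th Wednesday is July 22, 2020.
August 2020 — 4th Wednesday is August 26, 2020.
September 2020 — 4th Wednesday is September 23, 2020.
4th Wednesday of October 2020: October 28, 2020.
4th Wednesday of November 2020: November 25, 2020.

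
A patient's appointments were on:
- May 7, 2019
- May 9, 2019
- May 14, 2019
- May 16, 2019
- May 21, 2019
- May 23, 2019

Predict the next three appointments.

May 28, 2019; May 30, 2019; June 4, 2019

The gap pattern 2, 5, 2, 5, 2 repeats every 2 events.
These are the Tuesdays and Thursdays of each week.
The following Tuesday is May 28, 2019.
Next Thursday: May 30, 2019.
Next Tuesday: June 4, 2019.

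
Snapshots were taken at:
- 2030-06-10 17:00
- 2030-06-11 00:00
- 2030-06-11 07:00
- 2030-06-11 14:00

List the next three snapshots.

The interval is a steady 7 hours (7, 7, 7).
2030-06-11 14:00 + 7 h = 2030-06-11 21:00.
2030-06-11 21:00 + 7 h = 2030-06-12 04:00.
2030-06-12 04:00 + 7 h = 2030-06-12 11:00.

2030-06-11 21:00, 2030-06-12 04:00, 2030-06-12 11:00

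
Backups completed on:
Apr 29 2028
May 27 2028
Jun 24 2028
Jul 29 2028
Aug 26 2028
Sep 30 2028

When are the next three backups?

Oct 28 2028, Nov 25 2028, Dec 30 2028

Every date is a Saturday; gaps 28, 28, 35, 28, 35 days.
Each is the last Saturday of its month (at least one falls on the 29th or later, ruling out '4th Saturday').
October 2028 ends with Saturday Oct 28 2028.
November 2028 ends with Saturday Nov 25 2028.
Last Saturday of December 2028: Dec 30 2028.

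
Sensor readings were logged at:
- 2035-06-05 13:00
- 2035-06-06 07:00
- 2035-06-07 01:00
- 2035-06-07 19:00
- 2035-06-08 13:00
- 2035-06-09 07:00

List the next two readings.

2035-06-10 01:00, 2035-06-10 19:00

Spacing: 18, 18, 18, 18, 18 h — constant 18 h.
2035-06-09 07:00 + 18 h = 2035-06-10 01:00.
2035-06-10 01:00 + 18 h = 2035-06-10 19:00.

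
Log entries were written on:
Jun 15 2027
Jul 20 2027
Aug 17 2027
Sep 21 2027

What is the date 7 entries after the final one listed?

Apr 18 2028

These are Tuesdays at 28- or 35-day spacing (35, 28, 35).
The pattern: 3rd Tuesday of the month.
3rd Tuesday of October 2027: Oct 19 2027.
November 2027 — 3rd Tuesday is Nov 16 2027.
3rd Tuesday of December 2027: Dec 21 2027.
January 2028 — 3rd Tuesday is Jan 18 2028.
February 2028 — 3rd Tuesday is Feb 15 2028.
March 2028 — 3rd Tuesday is Mar 21 2028.
April 2028 — 3rd Tuesday is Apr 18 2028.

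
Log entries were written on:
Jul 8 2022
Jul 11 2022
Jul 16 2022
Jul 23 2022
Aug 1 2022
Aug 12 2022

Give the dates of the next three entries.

Aug 25 2022, Sep 9 2022, Sep 26 2022

Gaps: 3, 5, 7, 9, 11 days — each gap is 2 larger than the previous one.
Next gap: 13 days. Aug 12 2022 + 13 days = Aug 25 2022.
Next gap: 15 days. Aug 25 2022 + 15 days = Sep 9 2022.
Next gap: 17 days. Sep 9 2022 + 17 days = Sep 26 2022.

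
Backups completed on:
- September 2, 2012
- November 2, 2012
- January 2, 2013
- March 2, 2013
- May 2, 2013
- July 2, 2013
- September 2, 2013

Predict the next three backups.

Each date is the 2nd; the gaps (61, 61, 59, 61, 61, 62) track the month lengths.
The rule is the 2nd of every 2 months.
Next: November 2013 → November 2, 2013.
January 2014: January 2, 2014.
Next: March 2014 → March 2, 2014.

November 2, 2013; January 2, 2014; March 2, 2014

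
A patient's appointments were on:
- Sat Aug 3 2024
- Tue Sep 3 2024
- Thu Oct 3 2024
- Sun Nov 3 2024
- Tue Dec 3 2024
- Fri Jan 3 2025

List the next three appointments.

Mon Feb 3 2025, Mon Mar 3 2025, Thu Apr 3 2025

Gaps: 31, 30, 31, 30, 31 days — not constant. Every event is on the 3rd of the month.
Pattern: the 3rd of each month.
Next: February 2025 → Mon Feb 3 2025.
March 2025: Mon Mar 3 2025.
Next: April 2025 → Thu Apr 3 2025.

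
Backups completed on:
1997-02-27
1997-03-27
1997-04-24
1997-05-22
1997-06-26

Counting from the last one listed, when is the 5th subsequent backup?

1997-11-27

Gaps: 28, 28, 28, 35 days — a mix of 28 and 35. Every date is a Thursday.
Each is the 4th Thursday of its month.
July 1997 — 4th Thursday is 1997-07-24.
August 1997 — 4th Thursday is 1997-08-28.
September 1997 — 4th Thursday is 1997-09-25.
4th Thursday of October 1997: 1997-10-23.
4th Thursday of November 1997: 1997-11-27.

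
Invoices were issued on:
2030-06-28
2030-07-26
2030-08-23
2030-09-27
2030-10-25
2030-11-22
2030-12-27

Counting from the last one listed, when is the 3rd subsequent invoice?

2031-03-28

All dates are Fridays, 28, 28, 35, 28, 28, 35 days apart.
Specifically, the 4th Friday of each month.
4th Friday of January 2031: 2031-01-24.
February 2031 — 4th Friday is 2031-02-28.
4th Friday of March 2031: 2031-03-28.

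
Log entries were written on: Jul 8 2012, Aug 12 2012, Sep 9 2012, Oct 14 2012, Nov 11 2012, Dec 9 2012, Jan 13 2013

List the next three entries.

These are Sundays at 28- or 35-day spacing (35, 28, 35, 28, 28, 35).
The pattern: 2nd Sunday of the month.
2nd Sunday of February 2013: Feb 10 2013.
2nd Sunday of March 2013: Mar 10 2013.
April 2013 — 2nd Sunday is Apr 14 2013.

Feb 10 2013, Mar 10 2013, Apr 14 2013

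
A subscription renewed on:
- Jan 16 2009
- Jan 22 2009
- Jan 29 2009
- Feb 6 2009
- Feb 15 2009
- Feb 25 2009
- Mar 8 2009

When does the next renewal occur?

Mar 20 2009

The spacing grows by 1 each time: 6, 7, 8, 9, 10, 11 days.
Next gap: 12 days. Mar 8 2009 + 12 days = Mar 20 2009.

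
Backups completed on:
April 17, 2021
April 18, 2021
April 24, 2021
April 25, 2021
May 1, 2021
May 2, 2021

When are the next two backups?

May 8, 2021; May 9, 2021

The gap pattern 1, 6, 1, 6, 1 repeats every 2 events.
These are the Saturdays and Sundays of each week.
The following Saturday is May 8, 2021.
Next Sunday: May 9, 2021.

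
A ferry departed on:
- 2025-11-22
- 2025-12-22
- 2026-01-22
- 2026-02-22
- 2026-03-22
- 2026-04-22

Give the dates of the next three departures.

Gaps: 30, 31, 31, 28, 31 days — not constant. Every event is on the 22nd of the month.
Pattern: the 22nd of each month.
Next: May 2026 → 2026-05-22.
Next: June 2026 → 2026-06-22.
July 2026: 2026-07-22.

2026-05-22, 2026-06-22, 2026-07-22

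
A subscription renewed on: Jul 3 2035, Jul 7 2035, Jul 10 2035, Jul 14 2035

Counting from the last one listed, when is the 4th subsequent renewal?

Gaps: 4, 3, 4 days — not constant, but cyclic with period 2.
The events fall on every Tuesday and Saturday.
Next Tuesday: Jul 17 2035.
Next Saturday: Jul 21 2035.
Next Tuesday: Jul 24 2035.
Next Saturday: Jul 28 2035.

Jul 28 2035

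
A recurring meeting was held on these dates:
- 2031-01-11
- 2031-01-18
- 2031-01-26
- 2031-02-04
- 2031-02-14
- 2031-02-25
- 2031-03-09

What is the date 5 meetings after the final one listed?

2031-05-23

The spacing grows by 1 each time: 7, 8, 9, 10, 11, 12 days.
Next gap: 13 days. 2031-03-09 + 13 days = 2031-03-22.
Next gap: 14 days. 2031-03-22 + 14 days = 2031-04-05.
Next gap: 15 days. 2031-04-05 + 15 days = 2031-04-20.
Next gap: 16 days. 2031-04-20 + 16 days = 2031-05-06.
Next gap: 17 days. 2031-05-06 + 17 days = 2031-05-23.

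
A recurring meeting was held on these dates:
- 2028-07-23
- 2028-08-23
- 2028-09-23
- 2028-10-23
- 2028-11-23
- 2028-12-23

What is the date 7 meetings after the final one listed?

Each date is the 23rd; the gaps (31, 31, 30, 31, 30) track the month lengths.
The rule is the 23rd of each month.
January 2029: 2029-01-23.
February 2029: 2029-02-23.
Next: March 2029 → 2029-03-23.
Next: April 2029 → 2029-04-23.
Next: May 2029 → 2029-05-23.
Next: June 2029 → 2029-06-23.
July 2029: 2029-07-23.

2029-07-23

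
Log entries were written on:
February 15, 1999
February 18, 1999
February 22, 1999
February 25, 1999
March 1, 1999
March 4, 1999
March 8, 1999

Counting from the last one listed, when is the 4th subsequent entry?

The gap pattern 3, 4, 3, 4, 3, 4 repeats every 2 events.
These are the Mondays and Thursdays of each week.
The following Thursday is March 11, 1999.
Next Monday: March 15, 1999.
Next Thursday: March 18, 1999.
The following Monday is March 22, 1999.

March 22, 1999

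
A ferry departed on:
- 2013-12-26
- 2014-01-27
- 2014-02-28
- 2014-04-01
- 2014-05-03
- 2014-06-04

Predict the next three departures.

2014-07-06, 2014-08-07, 2014-09-08

Gaps between consecutive events: 32, 32, 32, 32, 32 days — a constant 32-day interval.
2014-06-04 + 32 days = 2014-07-06.
2014-07-06 + 32 days = 2014-08-07.
2014-08-07 + 32 days = 2014-09-08.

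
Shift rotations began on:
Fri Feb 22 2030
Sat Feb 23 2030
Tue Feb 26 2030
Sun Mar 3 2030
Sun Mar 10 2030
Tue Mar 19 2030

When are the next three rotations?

Gaps: 1, 3, 5, 7, 9 days — each gap is 2 larger than the previous one.
Next gap: 11 days. Tue Mar 19 2030 + 11 days = Sat Mar 30 2030.
Next gap: 13 days. Sat Mar 30 2030 + 13 days = Fri Apr 12 2030.
Next gap: 15 days. Fri Apr 12 2030 + 15 days = Sat Apr 27 2030.

Sat Mar 30 2030, Fri Apr 12 2030, Sat Apr 27 2030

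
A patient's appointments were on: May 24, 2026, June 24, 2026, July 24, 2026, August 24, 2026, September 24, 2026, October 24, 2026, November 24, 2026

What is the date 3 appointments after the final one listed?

The day-of-month is always 24 (31, 30, 31, 31, 30, 31 days between events).
So this recurs on the 24th of each month.
December 2026: December 24, 2026.
January 2027: January 24, 2027.
Next: February 2027 → February 24, 2027.

February 24, 2027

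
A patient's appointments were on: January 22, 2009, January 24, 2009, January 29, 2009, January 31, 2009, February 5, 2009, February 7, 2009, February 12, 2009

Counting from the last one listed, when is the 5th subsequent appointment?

The gap pattern 2, 5, 2, 5, 2, 5 repeats every 2 events.
These are the Thursdays and Saturdays of each week.
Next Saturday: February 14, 2009.
Next Thursday: February 19, 2009.
Next Saturday: February 21, 2009.
Next Thursday: February 26, 2009.
The following Saturday is February 28, 2009.

February 28, 2009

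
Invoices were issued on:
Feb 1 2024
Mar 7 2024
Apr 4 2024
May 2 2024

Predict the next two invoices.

All dates are Thursdays, 35, 28, 28 days apart.
Specifically, the 1st Thursday of each month.
1st Thursday of June 2024: Jun 6 2024.
July 2024 — 1st Thursday is Jul 4 2024.

Jun 6 2024, Jul 4 2024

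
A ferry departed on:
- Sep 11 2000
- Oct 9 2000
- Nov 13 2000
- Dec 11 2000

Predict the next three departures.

All dates are Mondays, 28, 35, 28 days apart.
Specifically, the 2nd Monday of each month.
2nd Monday of January 2001: Jan 8 2001.
February 2001 — 2nd Monday is Feb 12 2001.
March 2001 — 2nd Monday is Mar 12 2001.

Jan 8 2001, Feb 12 2001, Mar 12 2001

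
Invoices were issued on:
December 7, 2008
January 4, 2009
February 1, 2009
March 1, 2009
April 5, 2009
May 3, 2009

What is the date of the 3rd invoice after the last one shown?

All dates are Sundays, 28, 28, 28, 35, 28 days apart.
Specifically, the 1st Sunday of each month.
1st Sunday of June 2009: June 7, 2009.
July 2009 — 1st Sunday is July 5, 2009.
August 2009 — 1st Sunday is August 2, 2009.

August 2, 2009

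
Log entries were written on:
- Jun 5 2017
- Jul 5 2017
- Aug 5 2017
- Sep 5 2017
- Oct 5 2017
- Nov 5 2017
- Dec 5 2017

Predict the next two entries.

The day-of-month is always 5 (30, 31, 31, 30, 31, 30 days between events).
So this recurs on the 5th of each month.
Next: January 2018 → Jan 5 2018.
February 2018: Feb 5 2018.

Jan 5 2018, Feb 5 2018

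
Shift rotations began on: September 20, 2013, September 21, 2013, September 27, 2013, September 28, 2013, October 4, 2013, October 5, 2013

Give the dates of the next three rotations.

October 11, 2013; October 12, 2013; October 18, 2013

The gap pattern 1, 6, 1, 6, 1 repeats every 2 events.
These are the Fridays and Saturdays of each week.
Next Friday: October 11, 2013.
Next Saturday: October 12, 2013.
The following Friday is October 18, 2013.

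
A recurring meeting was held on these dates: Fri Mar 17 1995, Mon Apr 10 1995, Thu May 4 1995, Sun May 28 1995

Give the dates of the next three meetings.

The spacing is 24, 24, 24 days — always 24 days.
Sun May 28 1995 + 24 days = Wed Jun 21 1995.
Wed Jun 21 1995 + 24 days = Sat Jul 15 1995.
Sat Jul 15 1995 + 24 days = Tue Aug 8 1995.

Wed Jun 21 1995, Sat Jul 15 1995, Tue Aug 8 1995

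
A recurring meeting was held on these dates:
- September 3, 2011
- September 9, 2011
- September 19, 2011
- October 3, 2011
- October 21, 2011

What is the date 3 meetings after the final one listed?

The spacing grows by 4 each time: 6, 10, 14, 18 days.
Next gap: 22 days. October 21, 2011 + 22 days = November 12, 2011.
Next gap: 26 days. November 12, 2011 + 26 days = December 8, 2011.
Next gap: 30 days. December 8, 2011 + 30 days = January 7, 2012.

January 7, 2012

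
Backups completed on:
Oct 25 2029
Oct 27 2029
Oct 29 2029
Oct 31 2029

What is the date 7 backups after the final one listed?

Gaps between consecutive events: 2, 2, 2 days — a constant 2-day interval.
Oct 31 2029 + 2 days = Nov 2 2029.
Nov 2 2029 + 2 days = Nov 4 2029.
Nov 4 2029 + 2 days = Nov 6 2029.
Nov 6 2029 + 2 days = Nov 8 2029.
Nov 8 2029 + 2 days = Nov 10 2029.
Nov 10 2029 + 2 days = Nov 12 2029.
Nov 12 2029 + 2 days = Nov 14 2029.

Nov 14 2029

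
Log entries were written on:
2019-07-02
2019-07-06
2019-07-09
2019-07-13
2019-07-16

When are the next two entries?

Every event lands on a Tuesday or Saturday (gaps cycle 4, 3, 4, 3).
So the schedule is: every Tuesday and Saturday.
Next Saturday: 2019-07-20.
Next Tuesday: 2019-07-23.

2019-07-20, 2019-07-23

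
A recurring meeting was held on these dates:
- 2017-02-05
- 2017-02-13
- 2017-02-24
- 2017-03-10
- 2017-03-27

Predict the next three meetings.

Intervals are 8, 11, 14, 17 days — an arithmetic progression with common difference 3.
Next gap: 20 days. 2017-03-27 + 20 days = 2017-04-16.
Next gap: 23 days. 2017-04-16 + 23 days = 2017-05-09.
Next gap: 26 days. 2017-05-09 + 26 days = 2017-06-04.

2017-04-16, 2017-05-09, 2017-06-04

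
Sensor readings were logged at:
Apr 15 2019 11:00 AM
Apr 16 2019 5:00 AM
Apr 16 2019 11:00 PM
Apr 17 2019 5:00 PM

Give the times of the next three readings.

Apr 18 2019 11:00 AM, Apr 19 2019 5:00 AM, Apr 19 2019 11:00 PM

Spacing: 18, 18, 18 h — constant 18 h.
Apr 17 2019 5:00 PM + 18 h = Apr 18 2019 11:00 AM.
Apr 18 2019 11:00 AM + 18 h = Apr 19 2019 5:00 AM.
Apr 19 2019 5:00 AM + 18 h = Apr 19 2019 11:00 PM.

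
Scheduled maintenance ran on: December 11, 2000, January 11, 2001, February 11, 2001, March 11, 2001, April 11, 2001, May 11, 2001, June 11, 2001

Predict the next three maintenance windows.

Each date is the 11th; the gaps (31, 31, 28, 31, 30, 31) track the month lengths.
The rule is the 11th of each month.
Next: July 2001 → July 11, 2001.
August 2001: August 11, 2001.
Next: September 2001 → September 11, 2001.

July 11, 2001; August 11, 2001; September 11, 2001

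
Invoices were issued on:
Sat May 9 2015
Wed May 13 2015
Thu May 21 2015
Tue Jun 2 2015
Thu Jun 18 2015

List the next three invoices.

Wed Jul 8 2015, Sat Aug 1 2015, Sat Aug 29 2015

Intervals are 4, 8, 12, 16 days — an arithmetic progression with common difference 4.
Next gap: 20 days. Thu Jun 18 2015 + 20 days = Wed Jul 8 2015.
Next gap: 24 days. Wed Jul 8 2015 + 24 days = Sat Aug 1 2015.
Next gap: 28 days. Sat Aug 1 2015 + 28 days = Sat Aug 29 2015.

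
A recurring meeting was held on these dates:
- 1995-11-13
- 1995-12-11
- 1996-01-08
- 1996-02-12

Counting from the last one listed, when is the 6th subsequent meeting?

These are Mondays at 28- or 35-day spacing (28, 28, 35).
The pattern: 2nd Monday of the month.
2nd Monday of March 1996: 1996-03-11.
2nd Monday of April 1996: 1996-04-08.
May 1996 — 2nd Monday is 1996-05-13.
2nd Monday of June 1996: 1996-06-10.
July 1996 — 2nd Monday is 1996-07-08.
August 1996 — 2nd Monday is 1996-08-12.

1996-08-12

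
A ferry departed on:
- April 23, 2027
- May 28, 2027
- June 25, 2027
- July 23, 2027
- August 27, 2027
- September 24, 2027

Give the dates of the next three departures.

October 22, 2027; November 26, 2027; December 24, 2027

All dates are Fridays, 35, 28, 28, 35, 28 days apart.
Specifically, the 4th Friday of each month.
4th Friday of October 2027: October 22, 2027.
November 2027 — 4th Friday is November 26, 2027.
4th Friday of December 2027: December 24, 2027.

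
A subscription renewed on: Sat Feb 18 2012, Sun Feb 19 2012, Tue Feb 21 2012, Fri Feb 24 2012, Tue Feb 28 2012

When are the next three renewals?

Gaps: 1, 2, 3, 4 days — each gap is 1 larger than the previous one.
Next gap: 5 days. Tue Feb 28 2012 + 5 days = Sun Mar 4 2012.
Next gap: 6 days. Sun Mar 4 2012 + 6 days = Sat Mar 10 2012.
Next gap: 7 days. Sat Mar 10 2012 + 7 days = Sat Mar 17 2012.

Sun Mar 4 2012, Sat Mar 10 2012, Sat Mar 17 2012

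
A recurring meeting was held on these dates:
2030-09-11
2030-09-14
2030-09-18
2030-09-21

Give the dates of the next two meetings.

Gaps: 3, 4, 3 days — not constant, but cyclic with period 2.
The events fall on every Wednesday and Saturday.
The following Wednesday is 2030-09-25.
Next Saturday: 2030-09-28.

2030-09-25, 2030-09-28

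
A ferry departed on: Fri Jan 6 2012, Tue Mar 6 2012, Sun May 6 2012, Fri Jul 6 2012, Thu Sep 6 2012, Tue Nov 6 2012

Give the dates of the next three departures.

Sun Jan 6 2013, Wed Mar 6 2013, Mon May 6 2013

Each date is the 6th; the gaps (60, 61, 61, 62, 61) track the month lengths.
The rule is the 6th of every 2 months.
Next: January 2013 → Sun Jan 6 2013.
Next: March 2013 → Wed Mar 6 2013.
May 2013: Mon May 6 2013.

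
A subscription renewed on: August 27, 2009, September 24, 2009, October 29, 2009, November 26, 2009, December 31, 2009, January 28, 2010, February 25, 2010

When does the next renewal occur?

Every date is a Thursday; gaps 28, 35, 28, 35, 28, 28 days.
Each is the last Thursday of its month (at least one falls on the 29th or later, ruling out '4th Thursday').
Last Thursday of March 2010: March 25, 2010.

March 25, 2010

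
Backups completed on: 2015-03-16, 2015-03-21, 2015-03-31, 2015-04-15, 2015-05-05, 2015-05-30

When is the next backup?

Gaps: 5, 10, 15, 20, 25 days — each gap is 5 larger than the previous one.
Next gap: 30 days. 2015-05-30 + 30 days = 2015-06-29.

2015-06-29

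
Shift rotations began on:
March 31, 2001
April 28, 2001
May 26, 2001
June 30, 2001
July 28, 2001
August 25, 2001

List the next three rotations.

September 29, 2001; October 27, 2001; November 24, 2001

Every date is a Saturday; gaps 28, 28, 35, 28, 28 days.
Each is the last Saturday of its month (at least one falls on the 29th or later, ruling out '4th Saturday').
September 2001 ends with Saturday September 29, 2001.
Last Saturday of October 2001: October 27, 2001.
Last Saturday of November 2001: November 24, 2001.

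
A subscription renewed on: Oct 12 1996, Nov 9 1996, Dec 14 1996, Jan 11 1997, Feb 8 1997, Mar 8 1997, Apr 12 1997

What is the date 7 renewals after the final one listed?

Nov 8 1997

All dates are Saturdays, 28, 35, 28, 28, 28, 35 days apart.
Specifically, the 2nd Saturday of each month.
May 1997 — 2nd Saturday is May 10 1997.
2nd Saturday of June 1997: Jun 14 1997.
2nd Saturday of July 1997: Jul 12 1997.
August 1997 — 2nd Saturday is Aug 9 1997.
2nd Saturday of September 1997: Sep 13 1997.
2nd Saturday of October 1997: Oct 11 1997.
November 1997 — 2nd Saturday is Nov 8 1997.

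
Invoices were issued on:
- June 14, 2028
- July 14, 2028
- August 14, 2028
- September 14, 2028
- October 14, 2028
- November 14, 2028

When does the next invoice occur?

December 14, 2028

Each date is the 14th; the gaps (30, 31, 31, 30, 31) track the month lengths.
The rule is the 14th of each month.
December 2028: December 14, 2028.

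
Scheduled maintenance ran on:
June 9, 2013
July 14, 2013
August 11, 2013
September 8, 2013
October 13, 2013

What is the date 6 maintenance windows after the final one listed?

These are Sundays at 28- or 35-day spacing (35, 28, 28, 35).
The pattern: 2nd Sunday of the month.
2nd Sunday of November 2013: November 10, 2013.
2nd Sunday of December 2013: December 8, 2013.
January 2014 — 2nd Sunday is January 12, 2014.
2nd Sunday of February 2014: February 9, 2014.
March 2014 — 2nd Sunday is March 9, 2014.
2nd Sunday of April 2014: April 13, 2014.

April 13, 2014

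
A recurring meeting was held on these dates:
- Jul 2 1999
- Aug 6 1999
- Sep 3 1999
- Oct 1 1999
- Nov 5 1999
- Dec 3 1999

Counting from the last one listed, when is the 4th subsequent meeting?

Apr 7 2000

Gaps: 35, 28, 28, 35, 28 days — a mix of 28 and 35. Every date is a Friday.
Each is the 1st Friday of its month.
January 2000 — 1st Friday is Jan 7 2000.
1st Friday of February 2000: Feb 4 2000.
March 2000 — 1st Friday is Mar 3 2000.
April 2000 — 1st Friday is Apr 7 2000.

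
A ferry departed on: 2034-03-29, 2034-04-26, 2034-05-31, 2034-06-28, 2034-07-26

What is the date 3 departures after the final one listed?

2034-10-25

All Wednesdays; the gaps (28, 35, 28, 28) vary with month length.
This is the last Wednesday of each month.
August 2034 ends with Wednesday 2034-08-30.
Last Wednesday of September 2034: 2034-09-27.
October 2034 ends with Wednesday 2034-10-25.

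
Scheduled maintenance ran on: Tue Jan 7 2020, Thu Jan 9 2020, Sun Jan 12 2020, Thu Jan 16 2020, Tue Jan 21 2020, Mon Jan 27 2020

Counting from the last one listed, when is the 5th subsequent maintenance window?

Gaps: 2, 3, 4, 5, 6 days — each gap is 1 larger than the previous one.
Next gap: 7 days. Mon Jan 27 2020 + 7 days = Mon Feb 3 2020.
Next gap: 8 days. Mon Feb 3 2020 + 8 days = Tue Feb 11 2020.
Next gap: 9 days. Tue Feb 11 2020 + 9 days = Thu Feb 20 2020.
Next gap: 10 days. Thu Feb 20 2020 + 10 days = Sun Mar 1 2020.
Next gap: 11 days. Sun Mar 1 2020 + 11 days = Thu Mar 12 2020.

Thu Mar 12 2020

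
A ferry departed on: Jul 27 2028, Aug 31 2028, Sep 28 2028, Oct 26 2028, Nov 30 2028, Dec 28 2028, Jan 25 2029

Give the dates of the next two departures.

Feb 22 2029, Mar 29 2029

These are Thursdays with 35, 28, 28, 35, 28, 28-day gaps.
Each is the final Thursday of its month — Aug 31 2028 is past the 28th, so '4th Thursday' doesn't fit.
Last Thursday of February 2029: Feb 22 2029.
March 2029 ends with Thursday Mar 29 2029.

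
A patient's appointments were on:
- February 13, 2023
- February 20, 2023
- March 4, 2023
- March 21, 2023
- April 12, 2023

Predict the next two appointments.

The spacing grows by 5 each time: 7, 12, 17, 22 days.
Next gap: 27 days. April 12, 2023 + 27 days = May 9, 2023.
Next gap: 32 days. May 9, 2023 + 32 days = June 10, 2023.

May 9, 2023; June 10, 2023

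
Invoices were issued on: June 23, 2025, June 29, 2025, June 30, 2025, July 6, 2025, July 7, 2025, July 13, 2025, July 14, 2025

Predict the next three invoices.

Every event lands on a Monday or Sunday (gaps cycle 6, 1, 6, 1, 6, 1).
So the schedule is: every Monday and Sunday.
Next Sunday: July 20, 2025.
Next Monday: July 21, 2025.
Next Sunday: July 27, 2025.

July 20, 2025; July 21, 2025; July 27, 2025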